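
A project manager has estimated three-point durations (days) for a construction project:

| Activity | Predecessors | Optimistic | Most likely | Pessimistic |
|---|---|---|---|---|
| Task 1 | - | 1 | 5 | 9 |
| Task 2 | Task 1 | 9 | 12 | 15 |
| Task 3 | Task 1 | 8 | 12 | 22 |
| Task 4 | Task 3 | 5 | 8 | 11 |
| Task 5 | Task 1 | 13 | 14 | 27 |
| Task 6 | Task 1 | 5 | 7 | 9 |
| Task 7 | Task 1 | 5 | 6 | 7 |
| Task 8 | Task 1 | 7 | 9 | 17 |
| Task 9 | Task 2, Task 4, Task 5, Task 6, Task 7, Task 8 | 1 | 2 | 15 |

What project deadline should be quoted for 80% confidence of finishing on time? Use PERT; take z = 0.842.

te_Task 1 = (1 + 4·5 + 9)/6 = 30/6 = 5; σ²_Task 1 = ((9−1)/6)² = 1.778
te_Task 2 = (9 + 4·12 + 15)/6 = 72/6 = 12; σ²_Task 2 = ((15−9)/6)² = 1.000
te_Task 3 = (8 + 4·12 + 22)/6 = 78/6 = 13; σ²_Task 3 = ((22−8)/6)² = 5.444
te_Task 4 = (5 + 4·8 + 11)/6 = 48/6 = 8; σ²_Task 4 = ((11−5)/6)² = 1.000
te_Task 5 = (13 + 4·14 + 27)/6 = 96/6 = 16; σ²_Task 5 = ((27−13)/6)² = 5.444
te_Task 6 = (5 + 4·7 + 9)/6 = 42/6 = 7; σ²_Task 6 = ((9−5)/6)² = 0.444
te_Task 7 = (5 + 4·6 + 7)/6 = 36/6 = 6; σ²_Task 7 = ((7−5)/6)² = 0.111
te_Task 8 = (7 + 4·9 + 17)/6 = 60/6 = 10; σ²_Task 8 = ((17−7)/6)² = 2.778
te_Task 9 = (1 + 4·2 + 15)/6 = 24/6 = 4; σ²_Task 9 = ((15−1)/6)² = 5.444

Forward pass:
ES_Task 1 = 0; EF_Task 1 = 5
ES_Task 2 = 5; EF_Task 2 = 5+12 = 17
ES_Task 3 = 5; EF_Task 3 = 5+13 = 18
ES_Task 4 = 18; EF_Task 4 = 18+8 = 26
ES_Task 5 = 5; EF_Task 5 = 5+16 = 21
ES_Task 6 = 5; EF_Task 6 = 5+7 = 12
ES_Task 7 = 5; EF_Task 7 = 5+6 = 11
ES_Task 8 = 5; EF_Task 8 = 5+10 = 15
ES_Task 9 = max(EF_Task 2=17, EF_Task 4=26, EF_Task 5=21, EF_Task 6=12, EF_Task 7=11, EF_Task 8=15) = 26; EF_Task 9 = 26+4 = 30
Expected project duration μ = 30 days. Critical path: Task 1 → Task 3 → Task 4 → Task 9.

Variance along critical path = 1.778 + 5.444 + 1.000 + 5.444 = 13.667; σ = 3.697 days.
D = μ + z·σ = 30 + 0.842·3.697 = 33.1 days

33.1 days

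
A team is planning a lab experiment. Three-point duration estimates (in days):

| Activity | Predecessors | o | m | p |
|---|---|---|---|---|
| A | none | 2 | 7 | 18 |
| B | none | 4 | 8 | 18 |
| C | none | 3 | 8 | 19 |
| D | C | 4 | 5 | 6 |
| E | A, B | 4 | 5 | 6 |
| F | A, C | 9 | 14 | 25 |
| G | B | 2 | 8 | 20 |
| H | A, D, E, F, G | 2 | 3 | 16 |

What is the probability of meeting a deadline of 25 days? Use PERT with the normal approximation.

0.184

te_A = (2 + 4·7 + 18)/6 = 48/6 = 8; σ²_A = ((18−2)/6)² = 7.111
te_B = (4 + 4·8 + 18)/6 = 54/6 = 9; σ²_B = ((18−4)/6)² = 5.444
te_C = (3 + 4·8 + 19)/6 = 54/6 = 9; σ²_C = ((19−3)/6)² = 7.111
te_D = (4 + 4·5 + 6)/6 = 30/6 = 5; σ²_D = ((6−4)/6)² = 0.111
te_E = (4 + 4·5 + 6)/6 = 30/6 = 5; σ²_E = ((6−4)/6)² = 0.111
te_F = (9 + 4·14 + 25)/6 = 90/6 = 15; σ²_F = ((25−9)/6)² = 7.111
te_G = (2 + 4·8 + 20)/6 = 54/6 = 9; σ²_G = ((20−2)/6)² = 9.000
te_H = (2 + 4·3 + 16)/6 = 30/6 = 5; σ²_H = ((16−2)/6)² = 5.444

Forward pass:
ES_A = 0; EF_A = 8
ES_B = 0; EF_B = 9
ES_C = 0; EF_C = 9
ES_D = 9; EF_D = 9+5 = 14
ES_E = max(EF_A=8, EF_B=9) = 9; EF_E = 9+5 = 14
ES_F = max(EF_A=8, EF_C=9) = 9; EF_F = 9+15 = 24
ES_G = 9; EF_G = 9+9 = 18
ES_H = max(EF_A=8, EF_D=14, EF_E=14, EF_F=24, EF_G=18) = 24; EF_H = 24+5 = 29
Expected project duration μ = 29 days. Critical path: C → F → H.

Variance along critical path = 7.111 + 7.111 + 5.444 = 19.667; σ = √19.667 = 4.435 days.
Z = (25 − 29) / 4.435 = -0.902
P(T ≤ 25) = Φ(-0.902) ≈ 0.184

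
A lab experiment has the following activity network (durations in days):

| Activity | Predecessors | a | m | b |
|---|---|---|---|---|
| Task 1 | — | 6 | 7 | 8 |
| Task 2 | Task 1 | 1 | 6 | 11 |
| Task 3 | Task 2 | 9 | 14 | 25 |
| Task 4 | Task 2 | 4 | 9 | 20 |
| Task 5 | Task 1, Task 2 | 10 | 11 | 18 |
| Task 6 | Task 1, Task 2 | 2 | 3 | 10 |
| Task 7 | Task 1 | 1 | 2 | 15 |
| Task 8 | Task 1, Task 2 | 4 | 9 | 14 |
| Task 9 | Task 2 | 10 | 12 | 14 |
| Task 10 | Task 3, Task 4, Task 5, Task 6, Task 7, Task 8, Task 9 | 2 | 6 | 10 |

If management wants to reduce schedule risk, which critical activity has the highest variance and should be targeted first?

Task 3

te_Task 1 = (6 + 4·7 + 8)/6 = 42/6 = 7; σ²_Task 1 = ((8−6)/6)² = 0.111
te_Task 2 = (1 + 4·6 + 11)/6 = 36/6 = 6; σ²_Task 2 = ((11−1)/6)² = 2.778
te_Task 3 = (9 + 4·14 + 25)/6 = 90/6 = 15; σ²_Task 3 = ((25−9)/6)² = 7.111
te_Task 4 = (4 + 4·9 + 20)/6 = 60/6 = 10; σ²_Task 4 = ((20−4)/6)² = 7.111
te_Task 5 = (10 + 4·11 + 18)/6 = 72/6 = 12; σ²_Task 5 = ((18−10)/6)² = 1.778
te_Task 6 = (2 + 4·3 + 10)/6 = 24/6 = 4; σ²_Task 6 = ((10−2)/6)² = 1.778
te_Task 7 = (1 + 4·2 + 15)/6 = 24/6 = 4; σ²_Task 7 = ((15−1)/6)² = 5.444
te_Task 8 = (4 + 4·9 + 14)/6 = 54/6 = 9; σ²_Task 8 = ((14−4)/6)² = 2.778
te_Task 9 = (10 + 4·12 + 14)/6 = 72/6 = 12; σ²_Task 9 = ((14−10)/6)² = 0.444
te_Task 10 = (2 + 4·6 + 10)/6 = 36/6 = 6; σ²_Task 10 = ((10−2)/6)² = 1.778

Forward pass:
ES_Task 1 = 0; EF_Task 1 = 7
ES_Task 2 = 7; EF_Task 2 = 7+6 = 13
ES_Task 3 = 13; EF_Task 3 = 13+15 = 28
ES_Task 4 = 13; EF_Task 4 = 13+10 = 23
ES_Task 5 = max(EF_Task 1=7, EF_Task 2=13) = 13; EF_Task 5 = 13+12 = 25
ES_Task 6 = max(EF_Task 1=7, EF_Task 2=13) = 13; EF_Task 6 = 13+4 = 17
ES_Task 7 = 7; EF_Task 7 = 7+4 = 11
ES_Task 8 = max(EF_Task 1=7, EF_Task 2=13) = 13; EF_Task 8 = 13+9 = 22
ES_Task 9 = 13; EF_Task 9 = 13+12 = 25
ES_Task 10 = max(EF_Task 3=28, EF_Task 4=23, EF_Task 5=25, EF_Task 6=17, EF_Task 7=11, EF_Task 8=22, EF_Task 9=25) = 28; EF_Task 10 = 28+6 = 34
Expected project duration μ = 34 days. Critical path: Task 1 → Task 2 → Task 3 → Task 10.

Variances on critical path: σ²_Task 1=0.111, σ²_Task 2=2.778, σ²_Task 3=7.111, σ²_Task 10=1.778.
Largest is σ²_Task 3 = 7.111.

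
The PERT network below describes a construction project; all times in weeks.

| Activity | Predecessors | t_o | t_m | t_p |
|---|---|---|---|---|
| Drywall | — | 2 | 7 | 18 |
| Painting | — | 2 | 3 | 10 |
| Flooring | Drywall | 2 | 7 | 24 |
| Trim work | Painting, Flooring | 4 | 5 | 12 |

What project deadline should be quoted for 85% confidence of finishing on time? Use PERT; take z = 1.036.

27.9 weeks

te_Drywall = (2 + 4·7 + 18)/6 = 48/6 = 8; σ²_Drywall = ((18−2)/6)² = 7.111
te_Painting = (2 + 4·3 + 10)/6 = 24/6 = 4; σ²_Painting = ((10−2)/6)² = 1.778
te_Flooring = (2 + 4·7 + 24)/6 = 54/6 = 9; σ²_Flooring = ((24−2)/6)² = 13.444
te_Trim work = (4 + 4·5 + 12)/6 = 36/6 = 6; σ²_Trim work = ((12−4)/6)² = 1.778

Forward pass:
ES_Drywall = 0; EF_Drywall = 8
ES_Painting = 0; EF_Painting = 4
ES_Flooring = 8; EF_Flooring = 8+9 = 17
ES_Trim work = max(EF_Painting=4, EF_Flooring=17) = 17; EF_Trim work = 17+6 = 23
Expected project duration μ = 23 weeks. Critical path: Drywall → Flooring → Trim work.

Variance along critical path = 7.111 + 13.444 + 1.778 = 22.333; σ = 4.726 weeks.
D = μ + z·σ = 23 + 1.036·4.726 = 27.9 weeks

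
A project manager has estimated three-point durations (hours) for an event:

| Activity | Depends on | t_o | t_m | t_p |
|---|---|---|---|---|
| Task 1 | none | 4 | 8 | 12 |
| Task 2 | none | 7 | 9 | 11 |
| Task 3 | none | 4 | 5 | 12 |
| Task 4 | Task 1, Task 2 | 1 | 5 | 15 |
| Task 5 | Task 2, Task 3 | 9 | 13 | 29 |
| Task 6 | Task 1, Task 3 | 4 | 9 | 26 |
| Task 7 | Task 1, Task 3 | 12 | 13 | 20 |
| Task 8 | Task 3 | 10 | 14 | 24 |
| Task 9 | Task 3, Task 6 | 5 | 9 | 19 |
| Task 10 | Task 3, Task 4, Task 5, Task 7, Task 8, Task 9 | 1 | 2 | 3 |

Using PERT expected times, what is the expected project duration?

te_Task 1 = (4 + 4·8 + 12)/6 = 48/6 = 8
te_Task 2 = (7 + 4·9 + 11)/6 = 54/6 = 9
te_Task 3 = (4 + 4·5 + 12)/6 = 36/6 = 6
te_Task 4 = (1 + 4·5 + 15)/6 = 36/6 = 6
te_Task 5 = (9 + 4·13 + 29)/6 = 90/6 = 15
te_Task 6 = (4 + 4·9 + 26)/6 = 66/6 = 11
te_Task 7 = (12 + 4·13 + 20)/6 = 84/6 = 14
te_Task 8 = (10 + 4·14 + 24)/6 = 90/6 = 15
te_Task 9 = (5 + 4·9 + 19)/6 = 60/6 = 10
te_Task 10 = (1 + 4·2 + 3)/6 = 12/6 = 2

Forward pass:
ES_Task 1 = 0; EF_Task 1 = 8
ES_Task 2 = 0; EF_Task 2 = 9
ES_Task 3 = 0; EF_Task 3 = 6
ES_Task 4 = max(EF_Task 1=8, EF_Task 2=9) = 9; EF_Task 4 = 9+6 = 15
ES_Task 5 = max(EF_Task 2=9, EF_Task 3=6) = 9; EF_Task 5 = 9+15 = 24
ES_Task 6 = max(EF_Task 1=8, EF_Task 3=6) = 8; EF_Task 6 = 8+11 = 19
ES_Task 7 = max(EF_Task 1=8, EF_Task 3=6) = 8; EF_Task 7 = 8+14 = 22
ES_Task 8 = 6; EF_Task 8 = 6+15 = 21
ES_Task 9 = max(EF_Task 3=6, EF_Task 6=19) = 19; EF_Task 9 = 19+10 = 29
ES_Task 10 = max(EF_Task 3=6, EF_Task 4=15, EF_Task 5=24, EF_Task 7=22, EF_Task 8=21, EF_Task 9=29) = 29; EF_Task 10 = 29+2 = 31
Expected project duration μ = 31 hours. Critical path: Task 1 → Task 6 → Task 9 → Task 10.

31 hours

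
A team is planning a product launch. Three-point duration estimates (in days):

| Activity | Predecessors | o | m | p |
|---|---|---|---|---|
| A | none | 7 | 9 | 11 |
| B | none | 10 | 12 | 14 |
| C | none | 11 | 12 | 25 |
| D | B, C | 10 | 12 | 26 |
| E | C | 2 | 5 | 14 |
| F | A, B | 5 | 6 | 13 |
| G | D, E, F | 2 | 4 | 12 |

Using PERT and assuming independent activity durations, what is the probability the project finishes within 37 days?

0.846

te_A = (7 + 4·9 + 11)/6 = 54/6 = 9; σ²_A = ((11−7)/6)² = 0.444
te_B = (10 + 4·12 + 14)/6 = 72/6 = 12; σ²_B = ((14−10)/6)² = 0.444
te_C = (11 + 4·12 + 25)/6 = 84/6 = 14; σ²_C = ((25−11)/6)² = 5.444
te_D = (10 + 4·12 + 26)/6 = 84/6 = 14; σ²_D = ((26−10)/6)² = 7.111
te_E = (2 + 4·5 + 14)/6 = 36/6 = 6; σ²_E = ((14−2)/6)² = 4.000
te_F = (5 + 4·6 + 13)/6 = 42/6 = 7; σ²_F = ((13−5)/6)² = 1.778
te_G = (2 + 4·4 + 12)/6 = 30/6 = 5; σ²_G = ((12−2)/6)² = 2.778

Forward pass:
ES_A = 0; EF_A = 9
ES_B = 0; EF_B = 12
ES_C = 0; EF_C = 14
ES_D = max(EF_B=12, EF_C=14) = 14; EF_D = 14+14 = 28
ES_E = 14; EF_E = 14+6 = 20
ES_F = max(EF_A=9, EF_B=12) = 12; EF_F = 12+7 = 19
ES_G = max(EF_D=28, EF_E=20, EF_F=19) = 28; EF_G = 28+5 = 33
Expected project duration μ = 33 days. Critical path: C → D → G.

Variance along critical path = 5.444 + 7.111 + 2.778 = 15.333; σ = √15.333 = 3.916 days.
Z = (37 − 33) / 3.916 = 1.022
P(T ≤ 37) = Φ(1.022) ≈ 0.846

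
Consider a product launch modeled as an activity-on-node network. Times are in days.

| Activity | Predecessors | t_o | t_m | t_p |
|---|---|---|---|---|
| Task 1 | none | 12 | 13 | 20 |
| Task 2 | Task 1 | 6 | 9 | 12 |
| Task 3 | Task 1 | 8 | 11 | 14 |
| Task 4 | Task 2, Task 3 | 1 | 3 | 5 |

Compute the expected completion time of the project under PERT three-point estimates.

28 days

te_Task 1 = (12 + 4·13 + 20)/6 = 84/6 = 14
te_Task 2 = (6 + 4·9 + 12)/6 = 54/6 = 9
te_Task 3 = (8 + 4·11 + 14)/6 = 66/6 = 11
te_Task 4 = (1 + 4·3 + 5)/6 = 18/6 = 3

Forward pass:
ES_Task 1 = 0; EF_Task 1 = 14
ES_Task 2 = 14; EF_Task 2 = 14+9 = 23
ES_Task 3 = 14; EF_Task 3 = 14+11 = 25
ES_Task 4 = max(EF_Task 2=23, EF_Task 3=25) = 25; EF_Task 4 = 25+3 = 28
Expected project duration μ = 28 days. Critical path: Task 1 → Task 3 → Task 4.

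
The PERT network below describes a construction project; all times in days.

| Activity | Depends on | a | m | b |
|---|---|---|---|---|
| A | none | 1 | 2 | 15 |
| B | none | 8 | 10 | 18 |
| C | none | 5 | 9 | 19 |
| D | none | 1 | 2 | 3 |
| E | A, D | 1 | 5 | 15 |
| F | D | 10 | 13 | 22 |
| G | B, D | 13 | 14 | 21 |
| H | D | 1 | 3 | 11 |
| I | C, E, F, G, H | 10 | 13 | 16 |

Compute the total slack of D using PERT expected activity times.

9 days

te_A = (1 + 4·2 + 15)/6 = 24/6 = 4
te_B = (8 + 4·10 + 18)/6 = 66/6 = 11
te_C = (5 + 4·9 + 19)/6 = 60/6 = 10
te_D = (1 + 4·2 + 3)/6 = 12/6 = 2
te_E = (1 + 4·5 + 15)/6 = 36/6 = 6
te_F = (10 + 4·13 + 22)/6 = 84/6 = 14
te_G = (13 + 4·14 + 21)/6 = 90/6 = 15
te_H = (1 + 4·3 + 11)/6 = 24/6 = 4
te_I = (10 + 4·13 + 16)/6 = 78/6 = 13

Forward pass:
ES_A = 0; EF_A = 4
ES_B = 0; EF_B = 11
ES_C = 0; EF_C = 10
ES_D = 0; EF_D = 2
ES_E = max(EF_A=4, EF_D=2) = 4; EF_E = 4+6 = 10
ES_F = 2; EF_F = 2+14 = 16
ES_G = max(EF_B=11, EF_D=2) = 11; EF_G = 11+15 = 26
ES_H = 2; EF_H = 2+4 = 6
ES_I = max(EF_C=10, EF_E=10, EF_F=16, EF_G=26, EF_H=6) = 26; EF_I = 26+13 = 39
Expected project duration μ = 39 days. Critical path: B → G → I.

Backward pass:
LF_I = 39; LS_I = 39−13 = 26
LF_H = LS_I = 26; LS_H = 26−4 = 22
LF_G = LS_I = 26; LS_G = 26−15 = 11
LF_F = LS_I = 26; LS_F = 26−14 = 12
LF_E = LS_I = 26; LS_E = 26−6 = 20
LF_D = min(LS_E=20, LS_F=12, LS_G=11, LS_H=22) = 11; LS_D = 11−2 = 9
LF_C = LS_I = 26; LS_C = 26−10 = 16
LF_B = LS_G = 11; LS_B = 11−11 = 0
LF_A = LS_E = 20; LS_A = 20−4 = 16
Slack_D = LS_D − ES_D = 9 − 0 = 9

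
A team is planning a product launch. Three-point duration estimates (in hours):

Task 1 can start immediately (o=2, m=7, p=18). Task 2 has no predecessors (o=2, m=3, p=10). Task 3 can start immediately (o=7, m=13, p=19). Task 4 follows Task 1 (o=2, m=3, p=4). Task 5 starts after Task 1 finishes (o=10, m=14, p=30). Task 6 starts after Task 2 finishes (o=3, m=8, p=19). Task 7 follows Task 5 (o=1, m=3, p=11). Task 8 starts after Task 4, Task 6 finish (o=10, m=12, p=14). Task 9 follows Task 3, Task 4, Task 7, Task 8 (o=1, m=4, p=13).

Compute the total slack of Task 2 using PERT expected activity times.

3 hours

te_Task 1 = (2 + 4·7 + 18)/6 = 48/6 = 8
te_Task 2 = (2 + 4·3 + 10)/6 = 24/6 = 4
te_Task 3 = (7 + 4·13 + 19)/6 = 78/6 = 13
te_Task 4 = (2 + 4·3 + 4)/6 = 18/6 = 3
te_Task 5 = (10 + 4·14 + 30)/6 = 96/6 = 16
te_Task 6 = (3 + 4·8 + 19)/6 = 54/6 = 9
te_Task 7 = (1 + 4·3 + 11)/6 = 24/6 = 4
te_Task 8 = (10 + 4·12 + 14)/6 = 72/6 = 12
te_Task 9 = (1 + 4·4 + 13)/6 = 30/6 = 5

Forward pass:
ES_Task 1 = 0; EF_Task 1 = 8
ES_Task 2 = 0; EF_Task 2 = 4
ES_Task 3 = 0; EF_Task 3 = 13
ES_Task 4 = 8; EF_Task 4 = 8+3 = 11
ES_Task 5 = 8; EF_Task 5 = 8+16 = 24
ES_Task 6 = 4; EF_Task 6 = 4+9 = 13
ES_Task 7 = 24; EF_Task 7 = 24+4 = 28
ES_Task 8 = max(EF_Task 4=11, EF_Task 6=13) = 13; EF_Task 8 = 13+12 = 25
ES_Task 9 = max(EF_Task 3=13, EF_Task 4=11, EF_Task 7=28, EF_Task 8=25) = 28; EF_Task 9 = 28+5 = 33
Expected project duration μ = 33 hours. Critical path: Task 1 → Task 5 → Task 7 → Task 9.

Backward pass:
LF_Task 9 = 33; LS_Task 9 = 33−5 = 28
LF_Task 8 = LS_Task 9 = 28; LS_Task 8 = 28−12 = 16
LF_Task 7 = LS_Task 9 = 28; LS_Task 7 = 28−4 = 24
LF_Task 6 = LS_Task 8 = 16; LS_Task 6 = 16−9 = 7
LF_Task 5 = LS_Task 7 = 24; LS_Task 5 = 24−16 = 8
LF_Task 4 = min(LS_Task 8=16, LS_Task 9=28) = 16; LS_Task 4 = 16−3 = 13
LF_Task 3 = LS_Task 9 = 28; LS_Task 3 = 28−13 = 15
LF_Task 2 = LS_Task 6 = 7; LS_Task 2 = 7−4 = 3
LF_Task 1 = min(LS_Task 4=13, LS_Task 5=8) = 8; LS_Task 1 = 8−8 = 0
Slack_Task 2 = LS_Task 2 − ES_Task 2 = 3 − 0 = 3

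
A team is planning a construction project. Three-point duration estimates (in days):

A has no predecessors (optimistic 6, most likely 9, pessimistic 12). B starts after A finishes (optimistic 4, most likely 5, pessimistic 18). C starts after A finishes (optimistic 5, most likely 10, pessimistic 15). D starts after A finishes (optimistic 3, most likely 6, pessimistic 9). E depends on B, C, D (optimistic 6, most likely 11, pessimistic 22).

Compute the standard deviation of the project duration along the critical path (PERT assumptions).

te_A = (6 + 4·9 + 12)/6 = 54/6 = 9; σ²_A = ((12−6)/6)² = 1.000
te_B = (4 + 4·5 + 18)/6 = 42/6 = 7; σ²_B = ((18−4)/6)² = 5.444
te_C = (5 + 4·10 + 15)/6 = 60/6 = 10; σ²_C = ((15−5)/6)² = 2.778
te_D = (3 + 4·6 + 9)/6 = 36/6 = 6; σ²_D = ((9−3)/6)² = 1.000
te_E = (6 + 4·11 + 22)/6 = 72/6 = 12; σ²_E = ((22−6)/6)² = 7.111

Forward pass:
ES_A = 0; EF_A = 9
ES_B = 9; EF_B = 9+7 = 16
ES_C = 9; EF_C = 9+10 = 19
ES_D = 9; EF_D = 9+6 = 15
ES_E = max(EF_B=16, EF_C=19, EF_D=15) = 19; EF_E = 19+12 = 31
Expected project duration μ = 31 days. Critical path: A → C → E.

Variance along critical path = 1.000 + 2.778 + 7.111 = 10.889
σ = √10.889 = 3.300 days

3.30 days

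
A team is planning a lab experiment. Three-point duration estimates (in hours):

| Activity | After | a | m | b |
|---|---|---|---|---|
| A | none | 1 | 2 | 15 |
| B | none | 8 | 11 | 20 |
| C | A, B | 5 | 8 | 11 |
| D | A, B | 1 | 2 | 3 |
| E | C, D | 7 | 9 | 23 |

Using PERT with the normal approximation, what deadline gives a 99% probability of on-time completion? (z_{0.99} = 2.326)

39.1 hours

te_A = (1 + 4·2 + 15)/6 = 24/6 = 4; σ²_A = ((15−1)/6)² = 5.444
te_B = (8 + 4·11 + 20)/6 = 72/6 = 12; σ²_B = ((20−8)/6)² = 4.000
te_C = (5 + 4·8 + 11)/6 = 48/6 = 8; σ²_C = ((11−5)/6)² = 1.000
te_D = (1 + 4·2 + 3)/6 = 12/6 = 2; σ²_D = ((3−1)/6)² = 0.111
te_E = (7 + 4·9 + 23)/6 = 66/6 = 11; σ²_E = ((23−7)/6)² = 7.111

Forward pass:
ES_A = 0; EF_A = 4
ES_B = 0; EF_B = 12
ES_C = max(EF_A=4, EF_B=12) = 12; EF_C = 12+8 = 20
ES_D = max(EF_A=4, EF_B=12) = 12; EF_D = 12+2 = 14
ES_E = max(EF_C=20, EF_D=14) = 20; EF_E = 20+11 = 31
Expected project duration μ = 31 hours. Critical path: B → C → E.

Variance along critical path = 4.000 + 1.000 + 7.111 = 12.111; σ = 3.480 hours.
D = μ + z·σ = 31 + 2.326·3.480 = 39.1 hours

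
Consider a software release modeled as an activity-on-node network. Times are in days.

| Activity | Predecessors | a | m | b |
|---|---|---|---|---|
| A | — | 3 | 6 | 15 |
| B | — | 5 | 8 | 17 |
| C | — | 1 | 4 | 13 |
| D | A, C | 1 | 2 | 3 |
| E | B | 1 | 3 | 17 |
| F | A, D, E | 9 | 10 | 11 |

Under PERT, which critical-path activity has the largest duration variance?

E

te_A = (3 + 4·6 + 15)/6 = 42/6 = 7; σ²_A = ((15−3)/6)² = 4.000
te_B = (5 + 4·8 + 17)/6 = 54/6 = 9; σ²_B = ((17−5)/6)² = 4.000
te_C = (1 + 4·4 + 13)/6 = 30/6 = 5; σ²_C = ((13−1)/6)² = 4.000
te_D = (1 + 4·2 + 3)/6 = 12/6 = 2; σ²_D = ((3−1)/6)² = 0.111
te_E = (1 + 4·3 + 17)/6 = 30/6 = 5; σ²_E = ((17−1)/6)² = 7.111
te_F = (9 + 4·10 + 11)/6 = 60/6 = 10; σ²_F = ((11−9)/6)² = 0.111

Forward pass:
ES_A = 0; EF_A = 7
ES_B = 0; EF_B = 9
ES_C = 0; EF_C = 5
ES_D = max(EF_A=7, EF_C=5) = 7; EF_D = 7+2 = 9
ES_E = 9; EF_E = 9+5 = 14
ES_F = max(EF_A=7, EF_D=9, EF_E=14) = 14; EF_F = 14+10 = 24
Expected project duration μ = 24 days. Critical path: B → E → F.

Variances on critical path: σ²_B=4.000, σ²_E=7.111, σ²_F=0.111.
Largest is σ²_E = 7.111.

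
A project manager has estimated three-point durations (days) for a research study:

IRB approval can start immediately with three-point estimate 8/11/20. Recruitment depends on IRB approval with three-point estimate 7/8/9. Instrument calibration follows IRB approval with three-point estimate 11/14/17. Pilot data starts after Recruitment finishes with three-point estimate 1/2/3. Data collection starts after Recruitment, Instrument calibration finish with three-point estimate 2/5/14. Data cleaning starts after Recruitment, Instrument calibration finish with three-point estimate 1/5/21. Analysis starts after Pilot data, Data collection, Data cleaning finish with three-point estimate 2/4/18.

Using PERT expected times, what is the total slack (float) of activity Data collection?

1 days

te_IRB approval = (8 + 4·11 + 20)/6 = 72/6 = 12
te_Recruitment = (7 + 4·8 + 9)/6 = 48/6 = 8
te_Instrument calibration = (11 + 4·14 + 17)/6 = 84/6 = 14
te_Pilot data = (1 + 4·2 + 3)/6 = 12/6 = 2
te_Data collection = (2 + 4·5 + 14)/6 = 36/6 = 6
te_Data cleaning = (1 + 4·5 + 21)/6 = 42/6 = 7
te_Analysis = (2 + 4·4 + 18)/6 = 36/6 = 6

Forward pass:
ES_IRB approval = 0; EF_IRB approval = 12
ES_Recruitment = 12; EF_Recruitment = 12+8 = 20
ES_Instrument calibration = 12; EF_Instrument calibration = 12+14 = 26
ES_Pilot data = 20; EF_Pilot data = 20+2 = 22
ES_Data collection = max(EF_Recruitment=20, EF_Instrument calibration=26) = 26; EF_Data collection = 26+6 = 32
ES_Data cleaning = max(EF_Recruitment=20, EF_Instrument calibration=26) = 26; EF_Data cleaning = 26+7 = 33
ES_Analysis = max(EF_Pilot data=22, EF_Data collection=32, EF_Data cleaning=33) = 33; EF_Analysis = 33+6 = 39
Expected project duration μ = 39 days. Critical path: IRB approval → Instrument calibration → Data cleaning → Analysis.

Backward pass:
LF_Analysis = 39; LS_Analysis = 39−6 = 33
LF_Data cleaning = LS_Analysis = 33; LS_Data cleaning = 33−7 = 26
LF_Data collection = LS_Analysis = 33; LS_Data collection = 33−6 = 27
LF_Pilot data = LS_Analysis = 33; LS_Pilot data = 33−2 = 31
LF_Instrument calibration = min(LS_Data collection=27, LS_Data cleaning=26) = 26; LS_Instrument calibration = 26−14 = 12
LF_Recruitment = min(LS_Pilot data=31, LS_Data collection=27, LS_Data cleaning=26) = 26; LS_Recruitment = 26−8 = 18
LF_IRB approval = min(LS_Recruitment=18, LS_Instrument calibration=12) = 12; LS_IRB approval = 12−12 = 0
Slack_Data collection = LS_Data collection − ES_Data collection = 27 − 26 = 1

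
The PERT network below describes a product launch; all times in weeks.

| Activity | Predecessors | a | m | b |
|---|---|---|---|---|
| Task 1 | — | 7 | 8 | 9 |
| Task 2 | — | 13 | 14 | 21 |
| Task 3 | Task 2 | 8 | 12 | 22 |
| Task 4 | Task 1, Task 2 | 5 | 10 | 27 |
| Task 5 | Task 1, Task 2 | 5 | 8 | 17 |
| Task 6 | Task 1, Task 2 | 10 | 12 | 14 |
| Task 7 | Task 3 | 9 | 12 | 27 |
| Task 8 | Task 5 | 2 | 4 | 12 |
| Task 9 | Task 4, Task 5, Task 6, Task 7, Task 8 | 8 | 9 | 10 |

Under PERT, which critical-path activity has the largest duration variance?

Task 7

te_Task 1 = (7 + 4·8 + 9)/6 = 48/6 = 8; σ²_Task 1 = ((9−7)/6)² = 0.111
te_Task 2 = (13 + 4·14 + 21)/6 = 90/6 = 15; σ²_Task 2 = ((21−13)/6)² = 1.778
te_Task 3 = (8 + 4·12 + 22)/6 = 78/6 = 13; σ²_Task 3 = ((22−8)/6)² = 5.444
te_Task 4 = (5 + 4·10 + 27)/6 = 72/6 = 12; σ²_Task 4 = ((27−5)/6)² = 13.444
te_Task 5 = (5 + 4·8 + 17)/6 = 54/6 = 9; σ²_Task 5 = ((17−5)/6)² = 4.000
te_Task 6 = (10 + 4·12 + 14)/6 = 72/6 = 12; σ²_Task 6 = ((14−10)/6)² = 0.444
te_Task 7 = (9 + 4·12 + 27)/6 = 84/6 = 14; σ²_Task 7 = ((27−9)/6)² = 9.000
te_Task 8 = (2 + 4·4 + 12)/6 = 30/6 = 5; σ²_Task 8 = ((12−2)/6)² = 2.778
te_Task 9 = (8 + 4·9 + 10)/6 = 54/6 = 9; σ²_Task 9 = ((10−8)/6)² = 0.111

Forward pass:
ES_Task 1 = 0; EF_Task 1 = 8
ES_Task 2 = 0; EF_Task 2 = 15
ES_Task 3 = 15; EF_Task 3 = 15+13 = 28
ES_Task 4 = max(EF_Task 1=8, EF_Task 2=15) = 15; EF_Task 4 = 15+12 = 27
ES_Task 5 = max(EF_Task 1=8, EF_Task 2=15) = 15; EF_Task 5 = 15+9 = 24
ES_Task 6 = max(EF_Task 1=8, EF_Task 2=15) = 15; EF_Task 6 = 15+12 = 27
ES_Task 7 = 28; EF_Task 7 = 28+14 = 42
ES_Task 8 = 24; EF_Task 8 = 24+5 = 29
ES_Task 9 = max(EF_Task 4=27, EF_Task 5=24, EF_Task 6=27, EF_Task 7=42, EF_Task 8=29) = 42; EF_Task 9 = 42+9 = 51
Expected project duration μ = 51 weeks. Critical path: Task 2 → Task 3 → Task 7 → Task 9.

Variances on critical path: σ²_Task 2=1.778, σ²_Task 3=5.444, σ²_Task 7=9.000, σ²_Task 9=0.111.
Largest is σ²_Task 7 = 9.000.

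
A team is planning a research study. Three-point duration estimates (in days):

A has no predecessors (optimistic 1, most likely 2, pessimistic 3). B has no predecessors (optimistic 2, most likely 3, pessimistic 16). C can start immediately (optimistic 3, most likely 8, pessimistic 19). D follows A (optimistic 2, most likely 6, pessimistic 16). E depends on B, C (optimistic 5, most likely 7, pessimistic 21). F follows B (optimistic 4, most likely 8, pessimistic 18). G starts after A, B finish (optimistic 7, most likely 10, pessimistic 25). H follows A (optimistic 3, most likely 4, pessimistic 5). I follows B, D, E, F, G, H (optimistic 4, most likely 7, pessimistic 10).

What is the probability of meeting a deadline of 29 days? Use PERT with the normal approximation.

0.847

te_A = (1 + 4·2 + 3)/6 = 12/6 = 2; σ²_A = ((3−1)/6)² = 0.111
te_B = (2 + 4·3 + 16)/6 = 30/6 = 5; σ²_B = ((16−2)/6)² = 5.444
te_C = (3 + 4·8 + 19)/6 = 54/6 = 9; σ²_C = ((19−3)/6)² = 7.111
te_D = (2 + 4·6 + 16)/6 = 42/6 = 7; σ²_D = ((16−2)/6)² = 5.444
te_E = (5 + 4·7 + 21)/6 = 54/6 = 9; σ²_E = ((21−5)/6)² = 7.111
te_F = (4 + 4·8 + 18)/6 = 54/6 = 9; σ²_F = ((18−4)/6)² = 5.444
te_G = (7 + 4·10 + 25)/6 = 72/6 = 12; σ²_G = ((25−7)/6)² = 9.000
te_H = (3 + 4·4 + 5)/6 = 24/6 = 4; σ²_H = ((5−3)/6)² = 0.111
te_I = (4 + 4·7 + 10)/6 = 42/6 = 7; σ²_I = ((10−4)/6)² = 1.000

Forward pass:
ES_A = 0; EF_A = 2
ES_B = 0; EF_B = 5
ES_C = 0; EF_C = 9
ES_D = 2; EF_D = 2+7 = 9
ES_E = max(EF_B=5, EF_C=9) = 9; EF_E = 9+9 = 18
ES_F = 5; EF_F = 5+9 = 14
ES_G = max(EF_A=2, EF_B=5) = 5; EF_G = 5+12 = 17
ES_H = 2; EF_H = 2+4 = 6
ES_I = max(EF_B=5, EF_D=9, EF_E=18, EF_F=14, EF_G=17, EF_H=6) = 18; EF_I = 18+7 = 25
Expected project duration μ = 25 days. Critical path: C → E → I.

Variance along critical path = 7.111 + 7.111 + 1.000 = 15.222; σ = √15.222 = 3.902 days.
Z = (29 − 25) / 3.902 = 1.025
P(T ≤ 29) = Φ(1.025) ≈ 0.847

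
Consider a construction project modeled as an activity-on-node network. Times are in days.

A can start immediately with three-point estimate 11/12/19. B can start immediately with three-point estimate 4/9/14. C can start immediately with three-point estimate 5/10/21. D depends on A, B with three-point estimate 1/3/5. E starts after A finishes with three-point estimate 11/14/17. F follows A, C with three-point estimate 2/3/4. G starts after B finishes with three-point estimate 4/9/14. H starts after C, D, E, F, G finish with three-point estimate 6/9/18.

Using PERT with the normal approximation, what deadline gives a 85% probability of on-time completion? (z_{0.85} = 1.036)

39.7 days

te_A = (11 + 4·12 + 19)/6 = 78/6 = 13; σ²_A = ((19−11)/6)² = 1.778
te_B = (4 + 4·9 + 14)/6 = 54/6 = 9; σ²_B = ((14−4)/6)² = 2.778
te_C = (5 + 4·10 + 21)/6 = 66/6 = 11; σ²_C = ((21−5)/6)² = 7.111
te_D = (1 + 4·3 + 5)/6 = 18/6 = 3; σ²_D = ((5−1)/6)² = 0.444
te_E = (11 + 4·14 + 17)/6 = 84/6 = 14; σ²_E = ((17−11)/6)² = 1.000
te_F = (2 + 4·3 + 4)/6 = 18/6 = 3; σ²_F = ((4−2)/6)² = 0.111
te_G = (4 + 4·9 + 14)/6 = 54/6 = 9; σ²_G = ((14−4)/6)² = 2.778
te_H = (6 + 4·9 + 18)/6 = 60/6 = 10; σ²_H = ((18−6)/6)² = 4.000

Forward pass:
ES_A = 0; EF_A = 13
ES_B = 0; EF_B = 9
ES_C = 0; EF_C = 11
ES_D = max(EF_A=13, EF_B=9) = 13; EF_D = 13+3 = 16
ES_E = 13; EF_E = 13+14 = 27
ES_F = max(EF_A=13, EF_C=11) = 13; EF_F = 13+3 = 16
ES_G = 9; EF_G = 9+9 = 18
ES_H = max(EF_C=11, EF_D=16, EF_E=27, EF_F=16, EF_G=18) = 27; EF_H = 27+10 = 37
Expected project duration μ = 37 days. Critical path: A → E → H.

Variance along critical path = 1.778 + 1.000 + 4.000 = 6.778; σ = 2.603 days.
D = μ + z·σ = 37 + 1.036·2.603 = 39.7 days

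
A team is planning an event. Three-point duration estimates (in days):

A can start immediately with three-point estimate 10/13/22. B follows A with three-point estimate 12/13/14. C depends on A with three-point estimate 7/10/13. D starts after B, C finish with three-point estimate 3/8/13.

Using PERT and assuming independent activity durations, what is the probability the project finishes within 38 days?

te_A = (10 + 4·13 + 22)/6 = 84/6 = 14; σ²_A = ((22−10)/6)² = 4.000
te_B = (12 + 4·13 + 14)/6 = 78/6 = 13; σ²_B = ((14−12)/6)² = 0.111
te_C = (7 + 4·10 + 13)/6 = 60/6 = 10; σ²_C = ((13−7)/6)² = 1.000
te_D = (3 + 4·8 + 13)/6 = 48/6 = 8; σ²_D = ((13−3)/6)² = 2.778

Forward pass:
ES_A = 0; EF_A = 14
ES_B = 14; EF_B = 14+13 = 27
ES_C = 14; EF_C = 14+10 = 24
ES_D = max(EF_B=27, EF_C=24) = 27; EF_D = 27+8 = 35
Expected project duration μ = 35 days. Critical path: A → B → D.

Variance along critical path = 4.000 + 0.111 + 2.778 = 6.889; σ = √6.889 = 2.625 days.
Z = (38 − 35) / 2.625 = 1.143
P(T ≤ 38) = Φ(1.143) ≈ 0.873

0.873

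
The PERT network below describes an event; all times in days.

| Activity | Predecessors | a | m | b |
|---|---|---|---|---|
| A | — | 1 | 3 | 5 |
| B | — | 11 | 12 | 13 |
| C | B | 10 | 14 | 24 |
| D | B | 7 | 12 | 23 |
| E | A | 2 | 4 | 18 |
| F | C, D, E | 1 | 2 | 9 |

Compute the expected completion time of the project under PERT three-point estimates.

te_A = (1 + 4·3 + 5)/6 = 18/6 = 3
te_B = (11 + 4·12 + 13)/6 = 72/6 = 12
te_C = (10 + 4·14 + 24)/6 = 90/6 = 15
te_D = (7 + 4·12 + 23)/6 = 78/6 = 13
te_E = (2 + 4·4 + 18)/6 = 36/6 = 6
te_F = (1 + 4·2 + 9)/6 = 18/6 = 3

Forward pass:
ES_A = 0; EF_A = 3
ES_B = 0; EF_B = 12
ES_C = 12; EF_C = 12+15 = 27
ES_D = 12; EF_D = 12+13 = 25
ES_E = 3; EF_E = 3+6 = 9
ES_F = max(EF_C=27, EF_D=25, EF_E=9) = 27; EF_F = 27+3 = 30
Expected project duration μ = 30 days. Critical path: B → C → F.

30 days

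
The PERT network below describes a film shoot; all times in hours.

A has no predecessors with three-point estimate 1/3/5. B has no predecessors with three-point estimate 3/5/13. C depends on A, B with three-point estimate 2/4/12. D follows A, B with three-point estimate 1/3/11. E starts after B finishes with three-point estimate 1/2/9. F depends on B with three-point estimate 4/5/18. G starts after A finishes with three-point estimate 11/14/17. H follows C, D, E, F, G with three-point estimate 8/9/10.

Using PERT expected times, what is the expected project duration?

26 hours

te_A = (1 + 4·3 + 5)/6 = 18/6 = 3
te_B = (3 + 4·5 + 13)/6 = 36/6 = 6
te_C = (2 + 4·4 + 12)/6 = 30/6 = 5
te_D = (1 + 4·3 + 11)/6 = 24/6 = 4
te_E = (1 + 4·2 + 9)/6 = 18/6 = 3
te_F = (4 + 4·5 + 18)/6 = 42/6 = 7
te_G = (11 + 4·14 + 17)/6 = 84/6 = 14
te_H = (8 + 4·9 + 10)/6 = 54/6 = 9

Forward pass:
ES_A = 0; EF_A = 3
ES_B = 0; EF_B = 6
ES_C = max(EF_A=3, EF_B=6) = 6; EF_C = 6+5 = 11
ES_D = max(EF_A=3, EF_B=6) = 6; EF_D = 6+4 = 10
ES_E = 6; EF_E = 6+3 = 9
ES_F = 6; EF_F = 6+7 = 13
ES_G = 3; EF_G = 3+14 = 17
ES_H = max(EF_C=11, EF_D=10, EF_E=9, EF_F=13, EF_G=17) = 17; EF_H = 17+9 = 26
Expected project duration μ = 26 hours. Critical path: A → G → H.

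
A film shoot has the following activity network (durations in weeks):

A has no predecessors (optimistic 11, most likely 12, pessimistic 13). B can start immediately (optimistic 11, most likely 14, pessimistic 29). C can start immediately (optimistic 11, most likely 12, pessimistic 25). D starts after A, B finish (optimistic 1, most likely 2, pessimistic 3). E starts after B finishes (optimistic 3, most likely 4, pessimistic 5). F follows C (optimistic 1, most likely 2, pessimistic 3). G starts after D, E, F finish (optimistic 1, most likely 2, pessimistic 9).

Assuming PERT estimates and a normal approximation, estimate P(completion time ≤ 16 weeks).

0.017

te_A = (11 + 4·12 + 13)/6 = 72/6 = 12; σ²_A = ((13−11)/6)² = 0.111
te_B = (11 + 4·14 + 29)/6 = 96/6 = 16; σ²_B = ((29−11)/6)² = 9.000
te_C = (11 + 4·12 + 25)/6 = 84/6 = 14; σ²_C = ((25−11)/6)² = 5.444
te_D = (1 + 4·2 + 3)/6 = 12/6 = 2; σ²_D = ((3−1)/6)² = 0.111
te_E = (3 + 4·4 + 5)/6 = 24/6 = 4; σ²_E = ((5−3)/6)² = 0.111
te_F = (1 + 4·2 + 3)/6 = 12/6 = 2; σ²_F = ((3−1)/6)² = 0.111
te_G = (1 + 4·2 + 9)/6 = 18/6 = 3; σ²_G = ((9−1)/6)² = 1.778

Forward pass:
ES_A = 0; EF_A = 12
ES_B = 0; EF_B = 16
ES_C = 0; EF_C = 14
ES_D = max(EF_A=12, EF_B=16) = 16; EF_D = 16+2 = 18
ES_E = 16; EF_E = 16+4 = 20
ES_F = 14; EF_F = 14+2 = 16
ES_G = max(EF_D=18, EF_E=20, EF_F=16) = 20; EF_G = 20+3 = 23
Expected project duration μ = 23 weeks. Critical path: B → E → G.

Variance along critical path = 9.000 + 0.111 + 1.778 = 10.889; σ = √10.889 = 3.300 weeks.
Z = (16 − 23) / 3.300 = -2.121
P(T ≤ 16) = Φ(-2.121) ≈ 0.017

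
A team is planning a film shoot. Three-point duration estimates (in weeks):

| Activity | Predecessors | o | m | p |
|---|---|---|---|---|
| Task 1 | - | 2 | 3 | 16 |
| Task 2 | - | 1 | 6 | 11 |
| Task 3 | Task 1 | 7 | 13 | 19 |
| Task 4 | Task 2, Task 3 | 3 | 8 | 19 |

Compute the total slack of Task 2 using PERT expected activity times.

12 weeks

te_Task 1 = (2 + 4·3 + 16)/6 = 30/6 = 5
te_Task 2 = (1 + 4·6 + 11)/6 = 36/6 = 6
te_Task 3 = (7 + 4·13 + 19)/6 = 78/6 = 13
te_Task 4 = (3 + 4·8 + 19)/6 = 54/6 = 9

Forward pass:
ES_Task 1 = 0; EF_Task 1 = 5
ES_Task 2 = 0; EF_Task 2 = 6
ES_Task 3 = 5; EF_Task 3 = 5+13 = 18
ES_Task 4 = max(EF_Task 2=6, EF_Task 3=18) = 18; EF_Task 4 = 18+9 = 27
Expected project duration μ = 27 weeks. Critical path: Task 1 → Task 3 → Task 4.

Backward pass:
LF_Task 4 = 27; LS_Task 4 = 27−9 = 18
LF_Task 3 = LS_Task 4 = 18; LS_Task 3 = 18−13 = 5
LF_Task 2 = LS_Task 4 = 18; LS_Task 2 = 18−6 = 12
LF_Task 1 = LS_Task 3 = 5; LS_Task 1 = 5−5 = 0
Slack_Task 2 = LS_Task 2 − ES_Task 2 = 12 − 0 = 12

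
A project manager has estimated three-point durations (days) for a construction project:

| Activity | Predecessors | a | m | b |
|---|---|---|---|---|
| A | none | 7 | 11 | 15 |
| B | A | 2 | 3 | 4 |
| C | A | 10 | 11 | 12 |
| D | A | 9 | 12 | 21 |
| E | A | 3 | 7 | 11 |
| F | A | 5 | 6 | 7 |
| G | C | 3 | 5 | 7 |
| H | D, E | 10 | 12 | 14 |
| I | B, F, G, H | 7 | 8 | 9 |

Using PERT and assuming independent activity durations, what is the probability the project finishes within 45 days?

0.654

te_A = (7 + 4·11 + 15)/6 = 66/6 = 11; σ²_A = ((15−7)/6)² = 1.778
te_B = (2 + 4·3 + 4)/6 = 18/6 = 3; σ²_B = ((4−2)/6)² = 0.111
te_C = (10 + 4·11 + 12)/6 = 66/6 = 11; σ²_C = ((12−10)/6)² = 0.111
te_D = (9 + 4·12 + 21)/6 = 78/6 = 13; σ²_D = ((21−9)/6)² = 4.000
te_E = (3 + 4·7 + 11)/6 = 42/6 = 7; σ²_E = ((11−3)/6)² = 1.778
te_F = (5 + 4·6 + 7)/6 = 36/6 = 6; σ²_F = ((7−5)/6)² = 0.111
te_G = (3 + 4·5 + 7)/6 = 30/6 = 5; σ²_G = ((7−3)/6)² = 0.444
te_H = (10 + 4·12 + 14)/6 = 72/6 = 12; σ²_H = ((14−10)/6)² = 0.444
te_I = (7 + 4·8 + 9)/6 = 48/6 = 8; σ²_I = ((9−7)/6)² = 0.111

Forward pass:
ES_A = 0; EF_A = 11
ES_B = 11; EF_B = 11+3 = 14
ES_C = 11; EF_C = 11+11 = 22
ES_D = 11; EF_D = 11+13 = 24
ES_E = 11; EF_E = 11+7 = 18
ES_F = 11; EF_F = 11+6 = 17
ES_G = 22; EF_G = 22+5 = 27
ES_H = max(EF_D=24, EF_E=18) = 24; EF_H = 24+12 = 36
ES_I = max(EF_B=14, EF_F=17, EF_G=27, EF_H=36) = 36; EF_I = 36+8 = 44
Expected project duration μ = 44 days. Critical path: A → D → H → I.

Variance along critical path = 1.778 + 4.000 + 0.444 + 0.111 = 6.333; σ = √6.333 = 2.517 days.
Z = (45 − 44) / 2.517 = 0.397
P(T ≤ 45) = Φ(0.397) ≈ 0.654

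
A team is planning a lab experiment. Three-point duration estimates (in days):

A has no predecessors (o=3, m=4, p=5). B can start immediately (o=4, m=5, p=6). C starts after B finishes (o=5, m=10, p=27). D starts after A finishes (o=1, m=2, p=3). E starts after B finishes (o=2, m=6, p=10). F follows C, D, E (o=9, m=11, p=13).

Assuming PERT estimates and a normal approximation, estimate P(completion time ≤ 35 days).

te_A = (3 + 4·4 + 5)/6 = 24/6 = 4; σ²_A = ((5−3)/6)² = 0.111
te_B = (4 + 4·5 + 6)/6 = 30/6 = 5; σ²_B = ((6−4)/6)² = 0.111
te_C = (5 + 4·10 + 27)/6 = 72/6 = 12; σ²_C = ((27−5)/6)² = 13.444
te_D = (1 + 4·2 + 3)/6 = 12/6 = 2; σ²_D = ((3−1)/6)² = 0.111
te_E = (2 + 4·6 + 10)/6 = 36/6 = 6; σ²_E = ((10−2)/6)² = 1.778
te_F = (9 + 4·11 + 13)/6 = 66/6 = 11; σ²_F = ((13−9)/6)² = 0.444

Forward pass:
ES_A = 0; EF_A = 4
ES_B = 0; EF_B = 5
ES_C = 5; EF_C = 5+12 = 17
ES_D = 4; EF_D = 4+2 = 6
ES_E = 5; EF_E = 5+6 = 11
ES_F = max(EF_C=17, EF_D=6, EF_E=11) = 17; EF_F = 17+11 = 28
Expected project duration μ = 28 days. Critical path: B → C → F.

Variance along critical path = 0.111 + 13.444 + 0.444 = 14.000; σ = √14.000 = 3.742 days.
Z = (35 − 28) / 3.742 = 1.871
P(T ≤ 35) = Φ(1.871) ≈ 0.969

0.969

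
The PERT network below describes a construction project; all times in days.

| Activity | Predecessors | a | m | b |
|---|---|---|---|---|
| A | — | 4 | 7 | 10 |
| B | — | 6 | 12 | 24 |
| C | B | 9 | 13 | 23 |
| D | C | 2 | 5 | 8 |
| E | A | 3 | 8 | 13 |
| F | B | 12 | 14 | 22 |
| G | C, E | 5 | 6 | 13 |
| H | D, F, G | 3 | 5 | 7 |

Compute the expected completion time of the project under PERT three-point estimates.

te_A = (4 + 4·7 + 10)/6 = 42/6 = 7
te_B = (6 + 4·12 + 24)/6 = 78/6 = 13
te_C = (9 + 4·13 + 23)/6 = 84/6 = 14
te_D = (2 + 4·5 + 8)/6 = 30/6 = 5
te_E = (3 + 4·8 + 13)/6 = 48/6 = 8
te_F = (12 + 4·14 + 22)/6 = 90/6 = 15
te_G = (5 + 4·6 + 13)/6 = 42/6 = 7
te_H = (3 + 4·5 + 7)/6 = 30/6 = 5

Forward pass:
ES_A = 0; EF_A = 7
ES_B = 0; EF_B = 13
ES_C = 13; EF_C = 13+14 = 27
ES_D = 27; EF_D = 27+5 = 32
ES_E = 7; EF_E = 7+8 = 15
ES_F = 13; EF_F = 13+15 = 28
ES_G = max(EF_C=27, EF_E=15) = 27; EF_G = 27+7 = 34
ES_H = max(EF_D=32, EF_F=28, EF_G=34) = 34; EF_H = 34+5 = 39
Expected project duration μ = 39 days. Critical path: B → C → G → H.

39 days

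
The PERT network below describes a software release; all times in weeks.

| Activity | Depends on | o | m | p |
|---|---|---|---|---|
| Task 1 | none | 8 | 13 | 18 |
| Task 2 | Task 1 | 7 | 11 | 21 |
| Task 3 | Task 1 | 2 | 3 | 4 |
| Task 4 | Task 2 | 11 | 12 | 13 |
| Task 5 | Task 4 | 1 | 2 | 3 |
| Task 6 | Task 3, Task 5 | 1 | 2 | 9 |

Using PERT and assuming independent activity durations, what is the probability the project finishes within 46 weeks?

0.895

te_Task 1 = (8 + 4·13 + 18)/6 = 78/6 = 13; σ²_Task 1 = ((18−8)/6)² = 2.778
te_Task 2 = (7 + 4·11 + 21)/6 = 72/6 = 12; σ²_Task 2 = ((21−7)/6)² = 5.444
te_Task 3 = (2 + 4·3 + 4)/6 = 18/6 = 3; σ²_Task 3 = ((4−2)/6)² = 0.111
te_Task 4 = (11 + 4·12 + 13)/6 = 72/6 = 12; σ²_Task 4 = ((13−11)/6)² = 0.111
te_Task 5 = (1 + 4·2 + 3)/6 = 12/6 = 2; σ²_Task 5 = ((3−1)/6)² = 0.111
te_Task 6 = (1 + 4·2 + 9)/6 = 18/6 = 3; σ²_Task 6 = ((9−1)/6)² = 1.778

Forward pass:
ES_Task 1 = 0; EF_Task 1 = 13
ES_Task 2 = 13; EF_Task 2 = 13+12 = 25
ES_Task 3 = 13; EF_Task 3 = 13+3 = 16
ES_Task 4 = 25; EF_Task 4 = 25+12 = 37
ES_Task 5 = 37; EF_Task 5 = 37+2 = 39
ES_Task 6 = max(EF_Task 3=16, EF_Task 5=39) = 39; EF_Task 6 = 39+3 = 42
Expected project duration μ = 42 weeks. Critical path: Task 1 → Task 2 → Task 4 → Task 5 → Task 6.

Variance along critical path = 2.778 + 5.444 + 0.111 + 0.111 + 1.778 = 10.222; σ = √10.222 = 3.197 weeks.
Z = (46 − 42) / 3.197 = 1.251
P(T ≤ 46) = Φ(1.251) ≈ 0.895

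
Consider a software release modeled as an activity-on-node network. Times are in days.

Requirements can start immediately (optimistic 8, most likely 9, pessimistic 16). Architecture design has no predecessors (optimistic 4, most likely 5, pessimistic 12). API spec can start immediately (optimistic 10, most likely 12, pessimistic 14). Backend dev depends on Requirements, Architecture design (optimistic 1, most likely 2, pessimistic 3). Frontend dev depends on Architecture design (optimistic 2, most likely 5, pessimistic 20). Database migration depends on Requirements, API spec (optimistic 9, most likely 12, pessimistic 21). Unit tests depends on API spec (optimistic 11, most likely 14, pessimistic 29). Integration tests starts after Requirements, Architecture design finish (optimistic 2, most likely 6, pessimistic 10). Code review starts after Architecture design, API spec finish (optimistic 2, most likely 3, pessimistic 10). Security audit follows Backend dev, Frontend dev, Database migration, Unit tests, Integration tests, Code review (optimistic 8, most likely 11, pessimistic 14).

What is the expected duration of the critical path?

39 days

te_Requirements = (8 + 4·9 + 16)/6 = 60/6 = 10
te_Architecture design = (4 + 4·5 + 12)/6 = 36/6 = 6
te_API spec = (10 + 4·12 + 14)/6 = 72/6 = 12
te_Backend dev = (1 + 4·2 + 3)/6 = 12/6 = 2
te_Frontend dev = (2 + 4·5 + 20)/6 = 42/6 = 7
te_Database migration = (9 + 4·12 + 21)/6 = 78/6 = 13
te_Unit tests = (11 + 4·14 + 29)/6 = 96/6 = 16
te_Integration tests = (2 + 4·6 + 10)/6 = 36/6 = 6
te_Code review = (2 + 4·3 + 10)/6 = 24/6 = 4
te_Security audit = (8 + 4·11 + 14)/6 = 66/6 = 11

Forward pass:
ES_Requirements = 0; EF_Requirements = 10
ES_Architecture design = 0; EF_Architecture design = 6
ES_API spec = 0; EF_API spec = 12
ES_Backend dev = max(EF_Requirements=10, EF_Architecture design=6) = 10; EF_Backend dev = 10+2 = 12
ES_Frontend dev = 6; EF_Frontend dev = 6+7 = 13
ES_Database migration = max(EF_Requirements=10, EF_API spec=12) = 12; EF_Database migration = 12+13 = 25
ES_Unit tests = 12; EF_Unit tests = 12+16 = 28
ES_Integration tests = max(EF_Requirements=10, EF_Architecture design=6) = 10; EF_Integration tests = 10+6 = 16
ES_Code review = max(EF_Architecture design=6, EF_API spec=12) = 12; EF_Code review = 12+4 = 16
ES_Security audit = max(EF_Backend dev=12, EF_Frontend dev=13, EF_Database migration=25, EF_Unit tests=28, EF_Integration tests=16, EF_Code review=16) = 28; EF_Security audit = 28+11 = 39
Expected project duration μ = 39 days. Critical path: API spec → Unit tests → Security audit.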